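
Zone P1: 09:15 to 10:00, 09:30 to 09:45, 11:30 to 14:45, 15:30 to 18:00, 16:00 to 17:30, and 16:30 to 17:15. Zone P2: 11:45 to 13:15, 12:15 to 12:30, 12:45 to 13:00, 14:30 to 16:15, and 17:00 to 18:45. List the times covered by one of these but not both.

First set merges to 09:15–10:00, 11:30–14:45, 15:30–18:00.
Second set merges to 11:45–13:15, 14:30–16:15, 17:00–18:45.
Only in the first: 09:15–10:00, 11:30–11:45, 13:15–14:30, 16:15–17:00.
Only in the second: 14:45–15:30, 18:00–18:45.
Together these are the periods covered by exactly one.

09:15–10:00, 11:30–11:45, 13:15–14:30, 14:45–15:30, 16:15–17:00, 18:00–18:45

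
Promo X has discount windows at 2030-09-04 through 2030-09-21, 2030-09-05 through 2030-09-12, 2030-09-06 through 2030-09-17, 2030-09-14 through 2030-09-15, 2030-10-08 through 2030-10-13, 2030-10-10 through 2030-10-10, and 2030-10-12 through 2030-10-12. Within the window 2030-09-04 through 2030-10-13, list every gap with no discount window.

After merging, the occupied span is 2030-09-04 through 2030-09-21, 2030-10-08 through 2030-10-13.
Gaps within 2030-09-04 through 2030-10-13: 2030-09-22 through 2030-10-07.

2030-09-22 through 2030-10-07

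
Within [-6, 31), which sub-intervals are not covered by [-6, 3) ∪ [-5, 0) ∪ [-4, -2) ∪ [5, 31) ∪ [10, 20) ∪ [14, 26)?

[3, 5)

Covered (merged): [-6, 3), [5, 31).
Complement within [-6, 31): [3, 5).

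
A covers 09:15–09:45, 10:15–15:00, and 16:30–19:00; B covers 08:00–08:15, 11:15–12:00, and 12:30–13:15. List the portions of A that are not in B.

09:15–09:45: nothing removed.
10:15–15:00 \ B = 10:15–11:15, 12:00–12:30, 13:15–15:00.
16:30–19:00: nothing removed.

09:15–09:45, 10:15–11:15, 12:00–12:30, 13:15–15:00, 16:30–19:00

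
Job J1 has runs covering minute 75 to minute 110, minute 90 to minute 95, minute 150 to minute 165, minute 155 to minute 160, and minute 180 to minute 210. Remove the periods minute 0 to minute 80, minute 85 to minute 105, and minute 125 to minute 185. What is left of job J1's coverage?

First set merges to minute 75 to minute 110, minute 150 to minute 165, minute 180 to minute 210.
minute 75 to minute 110 with B removed leaves minute 80 to minute 85, minute 105 to minute 110.
minute 150 to minute 165 lies entirely inside B → drops out.
minute 180 to minute 210 with B removed leaves minute 185 to minute 210.

minute 80 to minute 85, minute 105 to minute 110, minute 185 to minute 210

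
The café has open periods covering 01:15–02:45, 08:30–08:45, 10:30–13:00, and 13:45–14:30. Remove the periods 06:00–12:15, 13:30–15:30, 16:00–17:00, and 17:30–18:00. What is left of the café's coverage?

01:15-02:45 is untouched.
08:30-08:45 lies entirely inside B → drops out.
10:30-13:00 with B removed leaves 12:15-13:00.
13:45-14:30 lies entirely inside B → drops out.

01:15-02:45, 12:15-13:00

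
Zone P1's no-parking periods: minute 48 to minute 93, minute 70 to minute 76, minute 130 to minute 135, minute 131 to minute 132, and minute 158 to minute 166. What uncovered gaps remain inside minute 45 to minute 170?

The merged coverage is minute 48 to minute 93, minute 130 to minute 135, minute 158 to minute 166.
Gaps within minute 45 to minute 170: minute 45 to minute 48, minute 93 to minute 130, minute 135 to minute 158, minute 166 to minute 170.

minute 45 to minute 48, minute 93 to minute 130, minute 135 to minute 158, minute 166 to minute 170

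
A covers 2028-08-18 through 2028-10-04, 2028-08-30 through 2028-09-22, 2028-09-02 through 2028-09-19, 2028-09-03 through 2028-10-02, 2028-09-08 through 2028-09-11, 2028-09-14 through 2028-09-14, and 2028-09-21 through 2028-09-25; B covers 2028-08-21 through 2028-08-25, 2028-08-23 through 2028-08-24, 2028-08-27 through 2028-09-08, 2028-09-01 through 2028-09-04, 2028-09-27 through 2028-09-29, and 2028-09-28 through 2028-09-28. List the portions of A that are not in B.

A, merged: 2028-08-18 through 2028-10-04.
B, merged: 2028-08-21 through 2028-08-25, 2028-08-27 through 2028-09-08, 2028-09-27 through 2028-09-29.
2028-08-18 through 2028-10-04 with B removed leaves 2028-08-18 through 2028-08-20, 2028-08-26 through 2028-08-26, 2028-09-09 through 2028-09-26, 2028-09-30 through 2028-10-04.

2028-08-18 through 2028-08-20, 2028-08-26 through 2028-08-26, 2028-09-09 through 2028-09-26, 2028-09-30 through 2028-10-04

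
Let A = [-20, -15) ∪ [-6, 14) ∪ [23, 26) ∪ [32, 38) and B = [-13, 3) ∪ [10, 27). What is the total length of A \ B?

18

A \ B = [-20, -15), [3, 10), [32, 38).
Total: 5 + 7 + 6 = 18.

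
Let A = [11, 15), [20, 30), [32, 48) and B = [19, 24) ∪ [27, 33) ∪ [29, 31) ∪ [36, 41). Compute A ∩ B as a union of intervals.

[20, 24) ∪ [27, 30) ∪ [32, 33) ∪ [36, 41)

B, merged: [19, 24), [27, 33), [36, 41).
[11, 15): no overlap with the second set.
[20, 30) meets the second set on [20, 24), [27, 30).
[32, 48) meets the second set on [32, 33), [36, 41).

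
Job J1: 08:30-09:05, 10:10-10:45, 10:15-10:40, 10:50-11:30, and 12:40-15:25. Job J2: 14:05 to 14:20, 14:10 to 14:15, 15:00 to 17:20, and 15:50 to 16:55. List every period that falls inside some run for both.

Merge the first list: 08:30–09:05, 10:10–10:45, 10:50–11:30, 12:40–15:25.
Merge the second list: 14:05–14:20, 15:00–17:20.
08:30–09:05 meets no B interval.
10:10–10:45 meets no B interval.
10:50–11:30 meets no B interval.
12:40–15:25 ∩ B → 14:05–14:20, 15:00–15:25.

14:05–14:20, 15:00–15:25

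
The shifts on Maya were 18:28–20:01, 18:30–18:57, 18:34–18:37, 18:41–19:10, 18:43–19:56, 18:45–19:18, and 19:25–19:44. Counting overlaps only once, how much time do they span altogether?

Merged: 18:28–20:01.
Length: 1 h 33 min.

1 h 33 min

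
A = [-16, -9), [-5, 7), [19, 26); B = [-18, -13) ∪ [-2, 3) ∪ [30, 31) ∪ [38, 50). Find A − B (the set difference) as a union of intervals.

[-13, -9) ∪ [-5, -2) ∪ [3, 7) ∪ [19, 26)

[-16, -9) \ B = [-13, -9).
[-5, 7) \ B = [-5, -2), [3, 7).
[19, 26): nothing removed.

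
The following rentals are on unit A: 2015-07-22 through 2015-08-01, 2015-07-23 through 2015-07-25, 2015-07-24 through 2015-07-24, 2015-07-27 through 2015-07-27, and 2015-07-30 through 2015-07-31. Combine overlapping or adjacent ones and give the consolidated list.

2015-07-23 through 2015-07-25 overlaps/touches 2015-07-22 through 2015-08-01 → extend to 2015-07-22 through 2015-08-01.
2015-07-24 through 2015-07-24 overlaps/touches 2015-07-22 through 2015-08-01 → extend to 2015-07-22 through 2015-08-01.
2015-07-27 through 2015-07-27 overlaps/touches 2015-07-22 through 2015-08-01 → extend to 2015-07-22 through 2015-08-01.
2015-07-30 through 2015-07-31 overlaps/touches 2015-07-22 through 2015-08-01 → extend to 2015-07-22 through 2015-08-01.

2015-07-22 through 2015-08-01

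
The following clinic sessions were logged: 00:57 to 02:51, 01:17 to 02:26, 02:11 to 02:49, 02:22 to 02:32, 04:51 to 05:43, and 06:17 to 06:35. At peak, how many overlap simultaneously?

Sweep endpoints in order; track running count of active intervals.
Peak of 4 reached at 02:22.

4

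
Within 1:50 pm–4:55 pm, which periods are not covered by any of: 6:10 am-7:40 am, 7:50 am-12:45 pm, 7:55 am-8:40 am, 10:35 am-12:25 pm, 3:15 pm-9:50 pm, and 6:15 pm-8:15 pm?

Covered (merged): 6:10 am–7:40 am, 7:50 am–12:45 pm, 3:15 pm–9:50 pm.
Uncovered inside 1:50 pm–4:55 pm: 1:50 pm–3:15 pm.

1:50 pm–3:15 pm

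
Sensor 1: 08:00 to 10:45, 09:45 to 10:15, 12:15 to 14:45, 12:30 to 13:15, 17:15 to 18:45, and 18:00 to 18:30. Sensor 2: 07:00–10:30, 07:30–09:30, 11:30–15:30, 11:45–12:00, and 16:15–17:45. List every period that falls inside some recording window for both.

08:00–10:30, 12:15–14:45, 17:15–17:45

A, merged: 08:00–10:45, 12:15–14:45, 17:15–18:45.
B, merged: 07:00–10:30, 11:30–15:30, 16:15–17:45.
08:00–10:45 ∩ B → 08:00–10:30.
12:15–14:45 ∩ B → 12:15–14:45.
17:15–18:45 ∩ B → 17:15–17:45.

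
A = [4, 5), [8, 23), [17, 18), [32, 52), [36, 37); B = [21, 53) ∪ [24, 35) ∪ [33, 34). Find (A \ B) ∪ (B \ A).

First set merges to [4, 5), [8, 23), [32, 52).
Second set merges to [21, 53).
Only in the first: [4, 5), [8, 21).
Only in the second: [23, 32), [52, 53).
Together these are the periods covered by exactly one.

[4, 5) ∪ [8, 21) ∪ [23, 32) ∪ [52, 53)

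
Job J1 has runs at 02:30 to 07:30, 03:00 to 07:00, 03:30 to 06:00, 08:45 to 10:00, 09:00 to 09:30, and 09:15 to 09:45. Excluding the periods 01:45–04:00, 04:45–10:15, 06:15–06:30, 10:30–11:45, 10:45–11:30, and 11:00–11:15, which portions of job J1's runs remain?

04:00–04:45

A, merged: 02:30–07:30, 08:45–10:00.
B, merged: 01:45–04:00, 04:45–10:15, 10:30–11:45.
02:30–07:30 minus B → 04:00–04:45.
08:45–10:00: fully covered by B → removed.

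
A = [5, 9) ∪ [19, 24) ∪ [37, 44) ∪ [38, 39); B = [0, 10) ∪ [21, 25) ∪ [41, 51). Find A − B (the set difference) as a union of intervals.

[19, 21) ∪ [37, 41)

Merge the first list: [5, 9), [19, 24), [37, 44).
[5, 9): entirely removed.
[19, 24) \ B = [19, 21).
[37, 44) \ B = [37, 41).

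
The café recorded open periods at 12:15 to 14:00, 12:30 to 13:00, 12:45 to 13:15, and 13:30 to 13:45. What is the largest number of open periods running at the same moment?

Walk the sorted start/end points keeping a running depth.
The depth first hits 3 at 12:45.

3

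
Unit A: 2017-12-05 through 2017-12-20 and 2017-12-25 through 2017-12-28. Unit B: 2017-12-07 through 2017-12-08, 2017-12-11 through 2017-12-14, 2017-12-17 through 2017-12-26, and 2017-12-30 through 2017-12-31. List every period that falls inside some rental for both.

2017-12-07 through 2017-12-08, 2017-12-11 through 2017-12-14, 2017-12-17 through 2017-12-20, 2017-12-25 through 2017-12-26

2017-12-05 through 2017-12-20 meets the second set on 2017-12-07 through 2017-12-08, 2017-12-11 through 2017-12-14, 2017-12-17 through 2017-12-20.
2017-12-25 through 2017-12-28 meets the second set on 2017-12-25 through 2017-12-26.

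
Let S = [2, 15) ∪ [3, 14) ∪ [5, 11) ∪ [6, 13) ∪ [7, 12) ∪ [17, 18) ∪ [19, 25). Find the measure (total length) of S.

Merged: [2, 15), [17, 18), [19, 25).
Lengths: 13 + 1 + 6 = 20.

20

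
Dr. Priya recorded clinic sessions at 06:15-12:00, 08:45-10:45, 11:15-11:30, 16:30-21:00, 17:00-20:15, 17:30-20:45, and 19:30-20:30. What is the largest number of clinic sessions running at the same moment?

At 19:30, 4 of the intervals are simultaneously active.
No point has more.

4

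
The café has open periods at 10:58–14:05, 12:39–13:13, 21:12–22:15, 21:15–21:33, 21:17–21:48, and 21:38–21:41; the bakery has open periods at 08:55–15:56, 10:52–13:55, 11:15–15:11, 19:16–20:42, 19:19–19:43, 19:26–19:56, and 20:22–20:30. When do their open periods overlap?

10:58-14:05

First set merges to 10:58-14:05, 21:12-22:15.
Second set merges to 08:55-15:56, 19:16-20:42.
10:58-14:05 ∩ B → 10:58-14:05.
21:12-22:15 meets no B interval.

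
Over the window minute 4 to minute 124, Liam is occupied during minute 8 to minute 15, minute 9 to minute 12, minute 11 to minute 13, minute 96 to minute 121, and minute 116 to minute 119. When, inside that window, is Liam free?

minute 4 to minute 8, minute 15 to minute 96, minute 121 to minute 124

The merged coverage is minute 8 to minute 15, minute 96 to minute 121.
Gaps within minute 4 to minute 124: minute 4 to minute 8, minute 15 to minute 96, minute 121 to minute 124.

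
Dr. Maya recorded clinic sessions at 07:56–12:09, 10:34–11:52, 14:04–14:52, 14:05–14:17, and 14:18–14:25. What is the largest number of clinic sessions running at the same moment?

2

At 10:34, 2 of the intervals are simultaneously active.
No point has more.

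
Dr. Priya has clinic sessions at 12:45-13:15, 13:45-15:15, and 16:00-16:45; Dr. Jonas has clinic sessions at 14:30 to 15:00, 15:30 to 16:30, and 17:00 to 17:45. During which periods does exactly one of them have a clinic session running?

Only in the first: 12:45-13:15, 13:45-14:30, 15:00-15:15, 16:30-16:45.
Only in the second: 15:30-16:00, 17:00-17:45.
Together these are the periods covered by exactly one.

12:45-13:15, 13:45-14:30, 15:00-15:15, 15:30-16:00, 16:30-16:45, 17:00-17:45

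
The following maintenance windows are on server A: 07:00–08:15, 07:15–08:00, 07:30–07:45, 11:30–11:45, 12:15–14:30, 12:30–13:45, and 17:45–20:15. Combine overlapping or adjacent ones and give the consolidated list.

07:00–08:15, 11:30–11:45, 12:15–14:30, 17:45–20:15

07:15–08:00 overlaps/touches 07:00–08:15 → extend to 07:00–08:15.
07:30–07:45 overlaps/touches 07:00–08:15 → extend to 07:00–08:15.
11:30–11:45 is disjoint → start new block.
12:15–14:30 is disjoint → start new block.
12:30–13:45 overlaps/touches 12:15–14:30 → extend to 12:15–14:30.
17:45–20:15 is disjoint → start new block.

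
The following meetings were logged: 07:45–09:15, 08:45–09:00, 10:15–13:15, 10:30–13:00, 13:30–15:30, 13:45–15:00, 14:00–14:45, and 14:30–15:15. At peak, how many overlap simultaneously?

4

Walk the sorted start/end points keeping a running depth.
The depth first hits 4 at 14:30.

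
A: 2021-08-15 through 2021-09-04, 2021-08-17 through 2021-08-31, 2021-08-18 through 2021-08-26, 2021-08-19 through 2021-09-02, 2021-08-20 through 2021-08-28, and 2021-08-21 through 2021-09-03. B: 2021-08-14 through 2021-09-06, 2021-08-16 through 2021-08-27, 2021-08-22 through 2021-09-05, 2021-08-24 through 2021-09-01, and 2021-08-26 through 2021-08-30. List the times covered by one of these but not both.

2021-08-14 through 2021-08-14, 2021-09-05 through 2021-09-06

A, merged: 2021-08-15 through 2021-09-04.
B, merged: 2021-08-14 through 2021-09-06.
A \ B = none.
B \ A = 2021-08-14 through 2021-08-14, 2021-09-05 through 2021-09-06.
Union of the two gives the symmetric difference.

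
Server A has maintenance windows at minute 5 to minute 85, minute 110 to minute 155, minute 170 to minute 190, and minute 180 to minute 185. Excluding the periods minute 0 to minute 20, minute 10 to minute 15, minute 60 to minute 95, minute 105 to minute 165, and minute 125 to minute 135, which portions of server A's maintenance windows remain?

Merge the first list: minute 5 to minute 85, minute 110 to minute 155, minute 170 to minute 190.
Merge the second list: minute 0 to minute 20, minute 60 to minute 95, minute 105 to minute 165.
minute 5 to minute 85 \ B = minute 20 to minute 60.
minute 110 to minute 155: entirely removed.
minute 170 to minute 190: nothing removed.

minute 20 to minute 60, minute 170 to minute 190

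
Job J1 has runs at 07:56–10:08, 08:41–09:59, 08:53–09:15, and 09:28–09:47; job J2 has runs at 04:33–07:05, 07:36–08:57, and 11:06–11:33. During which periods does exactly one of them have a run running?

04:33-07:05, 07:36-07:56, 08:57-10:08, 11:06-11:33

First set merges to 07:56-10:08.
A but not B: 08:57-10:08.
B but not A: 04:33-07:05, 07:36-07:56, 11:06-11:33.
Combining gives A △ B.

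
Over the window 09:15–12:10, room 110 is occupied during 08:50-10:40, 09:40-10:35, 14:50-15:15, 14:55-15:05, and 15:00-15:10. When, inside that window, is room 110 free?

10:40-12:10

After merging, the occupied span is 08:50-10:40, 14:50-15:15.
Complement within 09:15-12:10: 10:40-12:10.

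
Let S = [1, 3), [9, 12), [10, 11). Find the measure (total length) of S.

Merged: [1, 3), [9, 12).
Lengths: 2 + 3 = 5.

5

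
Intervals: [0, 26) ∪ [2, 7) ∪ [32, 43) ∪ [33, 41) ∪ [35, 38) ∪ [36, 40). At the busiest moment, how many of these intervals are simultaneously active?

4

At 36, 4 of the intervals are simultaneously active.
No point has more.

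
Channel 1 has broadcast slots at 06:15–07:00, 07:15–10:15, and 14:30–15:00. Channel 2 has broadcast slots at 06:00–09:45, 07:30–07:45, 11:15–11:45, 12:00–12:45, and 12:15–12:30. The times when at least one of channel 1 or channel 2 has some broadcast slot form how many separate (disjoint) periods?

Merge the second list: 06:00–09:45, 11:15–11:45, 12:00–12:45.
A ∪ B = 06:00–10:15, 11:15–11:45, 12:00–12:45, 14:30–15:00.
That is 4 disjoint pieces.

4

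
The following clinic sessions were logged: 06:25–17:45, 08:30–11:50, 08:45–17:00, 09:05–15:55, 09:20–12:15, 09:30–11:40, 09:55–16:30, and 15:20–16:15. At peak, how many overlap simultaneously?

Sweep endpoints in order; track running count of active intervals.
Peak of 7 reached at 09:55.

7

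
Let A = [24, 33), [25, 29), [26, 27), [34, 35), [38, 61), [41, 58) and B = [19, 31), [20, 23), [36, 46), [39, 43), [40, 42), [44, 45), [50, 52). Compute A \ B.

[31, 33) ∪ [34, 35) ∪ [46, 50) ∪ [52, 61)

A, merged: [24, 33), [34, 35), [38, 61).
B, merged: [19, 31), [36, 46), [50, 52).
[24, 33) minus B → [31, 33).
[34, 35): no B overlap → unchanged.
[38, 61) minus B → [46, 50), [52, 61).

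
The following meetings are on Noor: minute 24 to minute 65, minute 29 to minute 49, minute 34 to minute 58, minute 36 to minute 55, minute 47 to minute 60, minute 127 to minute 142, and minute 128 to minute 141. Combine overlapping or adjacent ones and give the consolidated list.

minute 24 to minute 65, minute 127 to minute 142

minute 29 to minute 49 overlaps/touches minute 24 to minute 65 → extend to minute 24 to minute 65.
minute 34 to minute 58 overlaps/touches minute 24 to minute 65 → extend to minute 24 to minute 65.
minute 36 to minute 55 overlaps/touches minute 24 to minute 65 → extend to minute 24 to minute 65.
minute 47 to minute 60 overlaps/touches minute 24 to minute 65 → extend to minute 24 to minute 65.
minute 127 to minute 142 is disjoint → start new block.
minute 128 to minute 141 overlaps/touches minute 127 to minute 142 → extend to minute 127 to minute 142.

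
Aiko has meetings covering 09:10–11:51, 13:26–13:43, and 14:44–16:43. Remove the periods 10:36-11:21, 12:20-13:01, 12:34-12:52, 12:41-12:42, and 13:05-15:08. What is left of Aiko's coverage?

09:10–10:36, 11:21–11:51, 15:08–16:43

Merge the second list: 10:36–11:21, 12:20–13:01, 13:05–15:08.
09:10–11:51 with B removed leaves 09:10–10:36, 11:21–11:51.
13:26–13:43 lies entirely inside B → drops out.
14:44–16:43 with B removed leaves 15:08–16:43.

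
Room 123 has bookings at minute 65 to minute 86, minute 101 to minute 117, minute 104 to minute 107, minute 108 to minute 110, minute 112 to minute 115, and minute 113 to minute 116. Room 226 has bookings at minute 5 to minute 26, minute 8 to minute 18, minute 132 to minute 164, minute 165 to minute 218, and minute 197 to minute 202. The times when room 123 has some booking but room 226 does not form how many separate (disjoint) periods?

2

Merge the first list: minute 65 to minute 86, minute 101 to minute 117.
Merge the second list: minute 5 to minute 26, minute 132 to minute 164, minute 165 to minute 218.
A \ B = minute 65 to minute 86, minute 101 to minute 117.
That is 2 disjoint pieces.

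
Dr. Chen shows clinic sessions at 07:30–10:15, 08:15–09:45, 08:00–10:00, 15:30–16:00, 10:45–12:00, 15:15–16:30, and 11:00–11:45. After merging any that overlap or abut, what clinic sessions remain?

Sort by start: 07:30-10:15, 08:00-10:00, 08:15-09:45, 10:45-12:00, 11:00-11:45, 15:15-16:30, 15:30-16:00.
08:00-10:00 overlaps/touches 07:30-10:15 → extend to 07:30-10:15.
08:15-09:45 overlaps/touches 07:30-10:15 → extend to 07:30-10:15.
10:45-12:00 is disjoint → start new block.
11:00-11:45 overlaps/touches 10:45-12:00 → extend to 10:45-12:00.
15:15-16:30 is disjoint → start new block.
15:30-16:00 overlaps/touches 15:15-16:30 → extend to 15:15-16:30.

07:30-10:15, 10:45-12:00, 15:15-16:30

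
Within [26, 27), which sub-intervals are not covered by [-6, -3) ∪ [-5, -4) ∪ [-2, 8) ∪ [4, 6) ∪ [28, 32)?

[26, 27)

The merged coverage is [-6, -3), [-2, 8), [28, 32).
Uncovered inside [26, 27): [26, 27).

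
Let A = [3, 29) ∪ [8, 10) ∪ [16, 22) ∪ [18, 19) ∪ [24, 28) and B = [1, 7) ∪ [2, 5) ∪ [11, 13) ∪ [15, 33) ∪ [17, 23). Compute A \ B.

[7, 11) ∪ [13, 15)

Merge the first list: [3, 29).
Merge the second list: [1, 7), [11, 13), [15, 33).
[3, 29) minus B → [7, 11), [13, 15).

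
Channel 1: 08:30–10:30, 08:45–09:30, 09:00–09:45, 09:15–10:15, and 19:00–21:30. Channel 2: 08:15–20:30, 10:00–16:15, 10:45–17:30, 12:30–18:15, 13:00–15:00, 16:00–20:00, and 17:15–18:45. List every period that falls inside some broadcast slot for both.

A, merged: 08:30-10:30, 19:00-21:30.
B, merged: 08:15-20:30.
08:30-10:30 overlaps B on 08:30-10:30.
19:00-21:30 overlaps B on 19:00-20:30.

08:30-10:30, 19:00-20:30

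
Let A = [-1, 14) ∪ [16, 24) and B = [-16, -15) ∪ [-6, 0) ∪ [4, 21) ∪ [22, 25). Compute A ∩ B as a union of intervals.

[-1, 14) meets the second set on [-1, 0), [4, 14).
[16, 24) meets the second set on [16, 21), [22, 24).

[-1, 0) ∪ [4, 14) ∪ [16, 21) ∪ [22, 24)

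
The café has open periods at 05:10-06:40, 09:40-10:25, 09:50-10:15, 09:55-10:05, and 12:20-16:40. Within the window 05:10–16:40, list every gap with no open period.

06:40–09:40, 10:25–12:20

Covered (merged): 05:10–06:40, 09:40–10:25, 12:20–16:40.
Gaps within 05:10–16:40: 06:40–09:40, 10:25–12:20.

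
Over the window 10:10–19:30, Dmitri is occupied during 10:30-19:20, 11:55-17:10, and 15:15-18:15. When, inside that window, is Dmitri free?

10:10-10:30, 19:20-19:30

The merged coverage is 10:30-19:20.
Uncovered inside 10:10-19:30: 10:10-10:30, 19:20-19:30.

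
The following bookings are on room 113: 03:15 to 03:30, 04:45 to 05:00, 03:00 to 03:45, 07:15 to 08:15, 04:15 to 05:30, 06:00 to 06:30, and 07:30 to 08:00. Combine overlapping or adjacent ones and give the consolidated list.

03:00–03:45, 04:15–05:30, 06:00–06:30, 07:15–08:15

Sort by start: 03:00–03:45, 03:15–03:30, 04:15–05:30, 04:45–05:00, 06:00–06:30, 07:15–08:15, 07:30–08:00.
03:15–03:30 overlaps/touches 03:00–03:45 → extend to 03:00–03:45.
04:15–05:30 is disjoint → start new block.
04:45–05:00 overlaps/touches 04:15–05:30 → extend to 04:15–05:30.
06:00–06:30 is disjoint → start new block.
07:15–08:15 is disjoint → start new block.
07:30–08:00 overlaps/touches 07:15–08:15 → extend to 07:15–08:15.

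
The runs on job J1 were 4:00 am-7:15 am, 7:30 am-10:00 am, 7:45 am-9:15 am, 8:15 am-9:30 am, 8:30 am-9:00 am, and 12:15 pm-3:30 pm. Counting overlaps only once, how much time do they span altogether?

9 h

Merged: 4:00 am–7:15 am, 7:30 am–10:00 am, 12:15 pm–3:30 pm.
Lengths: 3 h 15 min + 2 h 30 min + 3 h 15 min = 9 h.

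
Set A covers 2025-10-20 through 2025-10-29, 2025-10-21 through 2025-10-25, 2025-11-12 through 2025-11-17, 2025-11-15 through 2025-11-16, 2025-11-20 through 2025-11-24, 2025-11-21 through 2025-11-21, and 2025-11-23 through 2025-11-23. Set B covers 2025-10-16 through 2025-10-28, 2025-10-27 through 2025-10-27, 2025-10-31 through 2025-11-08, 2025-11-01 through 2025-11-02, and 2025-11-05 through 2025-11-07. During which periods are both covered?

2025-10-20 through 2025-10-28

First set merges to 2025-10-20 through 2025-10-29, 2025-11-12 through 2025-11-17, 2025-11-20 through 2025-11-24.
Second set merges to 2025-10-16 through 2025-10-28, 2025-10-31 through 2025-11-08.
2025-10-20 through 2025-10-29 ∩ B → 2025-10-20 through 2025-10-28.
2025-11-12 through 2025-11-17 meets no B interval.
2025-11-20 through 2025-11-24 meets no B interval.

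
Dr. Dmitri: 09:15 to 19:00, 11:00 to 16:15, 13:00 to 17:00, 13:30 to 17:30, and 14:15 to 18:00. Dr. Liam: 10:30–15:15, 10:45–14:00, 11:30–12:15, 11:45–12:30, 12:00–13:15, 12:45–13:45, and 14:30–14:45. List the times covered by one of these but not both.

09:15–10:30, 15:15–19:00

Merge the first list: 09:15–19:00.
Merge the second list: 10:30–15:15.
Only in the first: 09:15–10:30, 15:15–19:00.
Only in the second: none.
Together these are the periods covered by exactly one.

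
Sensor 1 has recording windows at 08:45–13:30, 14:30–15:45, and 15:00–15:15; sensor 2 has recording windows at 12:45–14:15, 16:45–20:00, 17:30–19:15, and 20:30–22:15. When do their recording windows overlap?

12:45-13:30

First set merges to 08:45-13:30, 14:30-15:45.
Second set merges to 12:45-14:15, 16:45-20:00, 20:30-22:15.
08:45-13:30 overlaps B on 12:45-13:30.
14:30-15:45 falls entirely outside B.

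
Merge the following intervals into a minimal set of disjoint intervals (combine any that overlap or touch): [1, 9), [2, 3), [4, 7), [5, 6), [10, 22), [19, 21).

[1, 9) ∪ [10, 22)

[2, 3) overlaps/touches [1, 9) → extend to [1, 9).
[4, 7) overlaps/touches [1, 9) → extend to [1, 9).
[5, 6) overlaps/touches [1, 9) → extend to [1, 9).
[10, 22) is disjoint → start new block.
[19, 21) overlaps/touches [10, 22) → extend to [10, 22).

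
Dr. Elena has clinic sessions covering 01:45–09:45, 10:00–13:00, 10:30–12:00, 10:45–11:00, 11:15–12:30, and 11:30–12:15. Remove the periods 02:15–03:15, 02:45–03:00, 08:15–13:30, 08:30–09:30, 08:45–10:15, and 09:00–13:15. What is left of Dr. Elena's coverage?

First set merges to 01:45-09:45, 10:00-13:00.
Second set merges to 02:15-03:15, 08:15-13:30.
01:45-09:45 with B removed leaves 01:45-02:15, 03:15-08:15.
10:00-13:00 lies entirely inside B → drops out.

01:45-02:15, 03:15-08:15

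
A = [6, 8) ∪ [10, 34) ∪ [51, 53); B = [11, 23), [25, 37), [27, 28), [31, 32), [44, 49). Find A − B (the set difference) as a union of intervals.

[6, 8) ∪ [10, 11) ∪ [23, 25) ∪ [51, 53)

B, merged: [11, 23), [25, 37), [44, 49).
[6, 8): no B overlap → unchanged.
[10, 34) minus B → [10, 11), [23, 25).
[51, 53): no B overlap → unchanged.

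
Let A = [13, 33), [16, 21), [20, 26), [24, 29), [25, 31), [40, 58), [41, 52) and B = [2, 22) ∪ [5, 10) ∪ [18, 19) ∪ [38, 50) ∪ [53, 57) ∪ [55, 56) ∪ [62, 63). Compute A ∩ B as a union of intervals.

[13, 22) ∪ [40, 50) ∪ [53, 57)

Merge the first list: [13, 33), [40, 58).
Merge the second list: [2, 22), [38, 50), [53, 57), [62, 63).
[13, 33) overlaps B on [13, 22).
[40, 58) overlaps B on [40, 50), [53, 57).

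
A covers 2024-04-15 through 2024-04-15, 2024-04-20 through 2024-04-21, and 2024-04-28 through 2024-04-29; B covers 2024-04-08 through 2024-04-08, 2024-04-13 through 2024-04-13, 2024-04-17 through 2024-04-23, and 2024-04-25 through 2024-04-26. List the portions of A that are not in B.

2024-04-15 through 2024-04-15, 2024-04-28 through 2024-04-29

2024-04-15 through 2024-04-15: no B overlap → unchanged.
2024-04-20 through 2024-04-21: fully covered by B → removed.
2024-04-28 through 2024-04-29: no B overlap → unchanged.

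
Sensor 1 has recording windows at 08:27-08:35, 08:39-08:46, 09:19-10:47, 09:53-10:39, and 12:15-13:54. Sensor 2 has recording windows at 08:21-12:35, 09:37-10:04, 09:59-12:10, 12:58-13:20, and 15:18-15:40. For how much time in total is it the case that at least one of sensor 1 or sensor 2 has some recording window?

Merge the first list: 08:27-08:35, 08:39-08:46, 09:19-10:47, 12:15-13:54.
Merge the second list: 08:21-12:35, 12:58-13:20, 15:18-15:40.
A ∪ B = 08:21-13:54, 15:18-15:40.
Total: 5 h 33 min + 22 min = 5 h 55 min.

5 h 55 min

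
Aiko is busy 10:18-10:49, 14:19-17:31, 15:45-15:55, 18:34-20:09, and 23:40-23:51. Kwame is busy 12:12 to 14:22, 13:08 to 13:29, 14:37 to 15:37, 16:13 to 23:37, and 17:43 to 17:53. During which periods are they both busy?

14:19–14:22, 14:37–15:37, 16:13–17:31, 18:34–20:09

A, merged: 10:18–10:49, 14:19–17:31, 18:34–20:09, 23:40–23:51.
B, merged: 12:12–14:22, 14:37–15:37, 16:13–23:37.
10:18–10:49 falls entirely outside B.
14:19–17:31 overlaps B on 14:19–14:22, 14:37–15:37, 16:13–17:31.
18:34–20:09 overlaps B on 18:34–20:09.
23:40–23:51 falls entirely outside B.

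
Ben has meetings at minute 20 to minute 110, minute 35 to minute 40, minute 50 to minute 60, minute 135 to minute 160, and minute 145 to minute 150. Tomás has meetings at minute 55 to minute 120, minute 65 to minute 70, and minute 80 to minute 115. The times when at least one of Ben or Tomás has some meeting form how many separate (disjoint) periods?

2

Merge the first list: minute 20 to minute 110, minute 135 to minute 160.
Merge the second list: minute 55 to minute 120.
A ∪ B = minute 20 to minute 120, minute 135 to minute 160.
That is 2 disjoint pieces.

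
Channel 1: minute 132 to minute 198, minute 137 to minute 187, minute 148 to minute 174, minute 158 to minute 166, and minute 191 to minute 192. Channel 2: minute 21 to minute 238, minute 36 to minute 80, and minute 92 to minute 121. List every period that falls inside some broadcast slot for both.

A, merged: minute 132 to minute 198.
B, merged: minute 21 to minute 238.
minute 132 to minute 198 overlaps B on minute 132 to minute 198.

minute 132 to minute 198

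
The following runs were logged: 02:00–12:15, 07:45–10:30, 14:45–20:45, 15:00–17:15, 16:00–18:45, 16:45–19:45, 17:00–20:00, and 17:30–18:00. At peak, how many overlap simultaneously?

5

Walk the sorted start/end points keeping a running depth.
The depth first hits 5 at 17:00.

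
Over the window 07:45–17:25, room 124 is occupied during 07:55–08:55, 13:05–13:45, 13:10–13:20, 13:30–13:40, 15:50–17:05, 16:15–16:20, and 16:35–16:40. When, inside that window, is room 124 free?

07:45-07:55, 08:55-13:05, 13:45-15:50, 17:05-17:25

After merging, the occupied span is 07:55-08:55, 13:05-13:45, 15:50-17:05.
Complement within 07:45-17:25: 07:45-07:55, 08:55-13:05, 13:45-15:50, 17:05-17:25.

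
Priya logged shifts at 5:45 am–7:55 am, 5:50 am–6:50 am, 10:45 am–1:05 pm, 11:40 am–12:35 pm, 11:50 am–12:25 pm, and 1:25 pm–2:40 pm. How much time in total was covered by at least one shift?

5 h 45 min

Merged: 5:45 am–7:55 am, 10:45 am–1:05 pm, 1:25 pm–2:40 pm.
Lengths: 2 h 10 min + 2 h 20 min + 1 h 15 min = 5 h 45 min.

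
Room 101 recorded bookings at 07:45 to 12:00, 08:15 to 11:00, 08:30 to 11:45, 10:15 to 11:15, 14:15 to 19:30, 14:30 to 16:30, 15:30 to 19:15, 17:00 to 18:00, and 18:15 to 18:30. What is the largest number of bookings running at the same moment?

At 10:15, 4 of the intervals are simultaneously active.
No point has more.

4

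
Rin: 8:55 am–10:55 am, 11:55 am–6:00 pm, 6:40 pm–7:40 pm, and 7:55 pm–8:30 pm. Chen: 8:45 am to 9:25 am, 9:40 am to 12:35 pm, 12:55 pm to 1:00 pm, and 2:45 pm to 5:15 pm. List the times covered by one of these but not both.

A but not B: 9:25 am–9:40 am, 12:35 pm–12:55 pm, 1:00 pm–2:45 pm, 5:15 pm–6:00 pm, 6:40 pm–7:40 pm, 7:55 pm–8:30 pm.
B but not A: 8:45 am–8:55 am, 10:55 am–11:55 am.
Combining gives A △ B.

8:45 am–8:55 am, 9:25 am–9:40 am, 10:55 am–11:55 am, 12:35 pm–12:55 pm, 1:00 pm–2:45 pm, 5:15 pm–6:00 pm, 6:40 pm–7:40 pm, 7:55 pm–8:30 pm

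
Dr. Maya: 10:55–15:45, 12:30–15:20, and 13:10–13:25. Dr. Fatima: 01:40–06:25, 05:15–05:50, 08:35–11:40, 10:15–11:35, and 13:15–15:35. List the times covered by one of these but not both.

A, merged: 10:55-15:45.
B, merged: 01:40-06:25, 08:35-11:40, 13:15-15:35.
A \ B = 11:40-13:15, 15:35-15:45.
B \ A = 01:40-06:25, 08:35-10:55.
Union of the two gives the symmetric difference.

01:40-06:25, 08:35-10:55, 11:40-13:15, 15:35-15:45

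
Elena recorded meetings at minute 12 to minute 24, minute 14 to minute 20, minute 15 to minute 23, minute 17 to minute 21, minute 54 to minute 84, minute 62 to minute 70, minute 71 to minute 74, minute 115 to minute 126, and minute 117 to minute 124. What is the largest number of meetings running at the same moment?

4

Sweep endpoints in order; track running count of active intervals.
Peak of 4 reached at minute 17.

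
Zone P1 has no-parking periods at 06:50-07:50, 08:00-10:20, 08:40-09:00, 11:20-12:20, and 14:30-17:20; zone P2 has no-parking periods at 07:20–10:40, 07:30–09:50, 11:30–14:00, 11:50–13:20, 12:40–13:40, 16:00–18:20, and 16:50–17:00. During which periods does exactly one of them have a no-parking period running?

First set merges to 06:50–07:50, 08:00–10:20, 11:20–12:20, 14:30–17:20.
Second set merges to 07:20–10:40, 11:30–14:00, 16:00–18:20.
Only in the first: 06:50–07:20, 11:20–11:30, 14:30–16:00.
Only in the second: 07:50–08:00, 10:20–10:40, 12:20–14:00, 17:20–18:20.
Together these are the periods covered by exactly one.

06:50–07:20, 07:50–08:00, 10:20–10:40, 11:20–11:30, 12:20–14:00, 14:30–16:00, 17:20–18:20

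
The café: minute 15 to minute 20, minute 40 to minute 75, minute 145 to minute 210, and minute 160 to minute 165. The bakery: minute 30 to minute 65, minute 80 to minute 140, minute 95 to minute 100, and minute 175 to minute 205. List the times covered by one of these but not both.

minute 15 to minute 20, minute 30 to minute 40, minute 65 to minute 75, minute 80 to minute 140, minute 145 to minute 175, minute 205 to minute 210

A, merged: minute 15 to minute 20, minute 40 to minute 75, minute 145 to minute 210.
B, merged: minute 30 to minute 65, minute 80 to minute 140, minute 175 to minute 205.
A \ B = minute 15 to minute 20, minute 65 to minute 75, minute 145 to minute 175, minute 205 to minute 210.
B \ A = minute 30 to minute 40, minute 80 to minute 140.
Union of the two gives the symmetric difference.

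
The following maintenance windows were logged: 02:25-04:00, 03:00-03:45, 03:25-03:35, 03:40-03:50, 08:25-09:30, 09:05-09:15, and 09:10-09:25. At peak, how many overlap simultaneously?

3

Sweep endpoints in order; track running count of active intervals.
Peak of 3 reached at 03:25.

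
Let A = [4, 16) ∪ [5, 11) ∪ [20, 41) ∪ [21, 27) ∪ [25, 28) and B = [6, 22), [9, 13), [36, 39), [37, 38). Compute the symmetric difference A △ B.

[4, 6) ∪ [16, 20) ∪ [22, 36) ∪ [39, 41)

Merge the first list: [4, 16), [20, 41).
Merge the second list: [6, 22), [36, 39).
A but not B: [4, 6), [22, 36), [39, 41).
B but not A: [16, 20).
Combining gives A △ B.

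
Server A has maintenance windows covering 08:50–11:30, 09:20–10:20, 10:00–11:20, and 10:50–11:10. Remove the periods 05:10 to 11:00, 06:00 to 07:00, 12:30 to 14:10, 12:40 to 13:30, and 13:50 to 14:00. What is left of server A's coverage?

11:00-11:30

First set merges to 08:50-11:30.
Second set merges to 05:10-11:00, 12:30-14:10.
08:50-11:30 minus B → 11:00-11:30.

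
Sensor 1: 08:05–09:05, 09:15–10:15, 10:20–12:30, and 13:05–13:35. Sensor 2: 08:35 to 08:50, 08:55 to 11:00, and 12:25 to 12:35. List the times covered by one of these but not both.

08:05-08:35, 08:50-08:55, 09:05-09:15, 10:15-10:20, 11:00-12:25, 12:30-12:35, 13:05-13:35

Only in the first: 08:05-08:35, 08:50-08:55, 11:00-12:25, 13:05-13:35.
Only in the second: 09:05-09:15, 10:15-10:20, 12:30-12:35.
Together these are the periods covered by exactly one.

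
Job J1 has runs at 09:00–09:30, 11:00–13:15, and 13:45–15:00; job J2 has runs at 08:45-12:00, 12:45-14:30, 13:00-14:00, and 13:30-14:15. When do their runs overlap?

09:00-09:30, 11:00-12:00, 12:45-13:15, 13:45-14:30

Second set merges to 08:45-12:00, 12:45-14:30.
09:00-09:30 meets the second set on 09:00-09:30.
11:00-13:15 meets the second set on 11:00-12:00, 12:45-13:15.
13:45-15:00 meets the second set on 13:45-14:30.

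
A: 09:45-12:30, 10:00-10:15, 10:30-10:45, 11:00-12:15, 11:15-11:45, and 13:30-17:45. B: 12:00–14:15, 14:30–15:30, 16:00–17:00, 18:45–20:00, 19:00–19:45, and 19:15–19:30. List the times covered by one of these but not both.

09:45-12:00, 12:30-13:30, 14:15-14:30, 15:30-16:00, 17:00-17:45, 18:45-20:00

A, merged: 09:45-12:30, 13:30-17:45.
B, merged: 12:00-14:15, 14:30-15:30, 16:00-17:00, 18:45-20:00.
A but not B: 09:45-12:00, 14:15-14:30, 15:30-16:00, 17:00-17:45.
B but not A: 12:30-13:30, 18:45-20:00.
Combining gives A △ B.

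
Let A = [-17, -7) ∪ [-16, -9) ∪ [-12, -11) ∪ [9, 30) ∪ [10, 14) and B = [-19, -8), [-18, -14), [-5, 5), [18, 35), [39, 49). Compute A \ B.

[-8, -7) ∪ [9, 18)

First set merges to [-17, -7), [9, 30).
Second set merges to [-19, -8), [-5, 5), [18, 35), [39, 49).
[-17, -7) with B removed leaves [-8, -7).
[9, 30) with B removed leaves [9, 18).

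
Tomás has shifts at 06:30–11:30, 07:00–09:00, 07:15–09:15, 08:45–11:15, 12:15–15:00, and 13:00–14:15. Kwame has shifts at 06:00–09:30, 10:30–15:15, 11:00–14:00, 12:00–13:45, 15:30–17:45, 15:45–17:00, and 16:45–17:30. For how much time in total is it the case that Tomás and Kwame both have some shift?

6 h 45 min

A, merged: 06:30–11:30, 12:15–15:00.
B, merged: 06:00–09:30, 10:30–15:15, 15:30–17:45.
A ∩ B = 06:30–09:30, 10:30–11:30, 12:15–15:00.
Total: 3 h + 1 h + 2 h 45 min = 6 h 45 min.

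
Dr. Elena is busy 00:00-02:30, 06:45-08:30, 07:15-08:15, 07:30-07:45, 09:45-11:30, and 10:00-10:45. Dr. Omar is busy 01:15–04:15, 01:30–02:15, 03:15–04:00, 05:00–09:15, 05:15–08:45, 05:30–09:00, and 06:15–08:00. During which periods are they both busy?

First set merges to 00:00–02:30, 06:45–08:30, 09:45–11:30.
Second set merges to 01:15–04:15, 05:00–09:15.
00:00–02:30 meets the second set on 01:15–02:30.
06:45–08:30 meets the second set on 06:45–08:30.
09:45–11:30: no overlap with the second set.

01:15–02:30, 06:45–08:30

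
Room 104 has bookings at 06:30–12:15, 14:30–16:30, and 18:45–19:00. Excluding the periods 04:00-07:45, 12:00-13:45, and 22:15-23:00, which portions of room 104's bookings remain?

06:30–12:15 minus B → 07:45–12:00.
14:30–16:30: no B overlap → unchanged.
18:45–19:00: no B overlap → unchanged.

07:45–12:00, 14:30–16:30, 18:45–19:00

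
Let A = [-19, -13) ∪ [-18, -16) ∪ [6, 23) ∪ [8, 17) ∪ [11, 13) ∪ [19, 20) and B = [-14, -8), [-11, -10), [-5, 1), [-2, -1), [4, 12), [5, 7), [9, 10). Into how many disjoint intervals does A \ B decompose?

First set merges to [-19, -13), [6, 23).
Second set merges to [-14, -8), [-5, 1), [4, 12).
A \ B = [-19, -14), [12, 23).
That is 2 disjoint pieces.

2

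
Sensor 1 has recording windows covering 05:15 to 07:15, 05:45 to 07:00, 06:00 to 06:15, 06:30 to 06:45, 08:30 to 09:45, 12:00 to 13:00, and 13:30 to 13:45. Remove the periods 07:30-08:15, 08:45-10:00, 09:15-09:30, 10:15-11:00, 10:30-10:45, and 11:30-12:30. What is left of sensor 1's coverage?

Merge the first list: 05:15–07:15, 08:30–09:45, 12:00–13:00, 13:30–13:45.
Merge the second list: 07:30–08:15, 08:45–10:00, 10:15–11:00, 11:30–12:30.
05:15–07:15: no B overlap → unchanged.
08:30–09:45 minus B → 08:30–08:45.
12:00–13:00 minus B → 12:30–13:00.
13:30–13:45: no B overlap → unchanged.

05:15–07:15, 08:30–08:45, 12:30–13:00, 13:30–13:45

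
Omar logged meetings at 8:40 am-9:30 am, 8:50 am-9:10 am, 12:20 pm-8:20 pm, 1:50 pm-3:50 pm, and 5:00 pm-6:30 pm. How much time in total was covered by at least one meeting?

Merged: 8:40 am-9:30 am, 12:20 pm-8:20 pm.
Lengths: 50 min + 8 h = 8 h 50 min.

8 h 50 min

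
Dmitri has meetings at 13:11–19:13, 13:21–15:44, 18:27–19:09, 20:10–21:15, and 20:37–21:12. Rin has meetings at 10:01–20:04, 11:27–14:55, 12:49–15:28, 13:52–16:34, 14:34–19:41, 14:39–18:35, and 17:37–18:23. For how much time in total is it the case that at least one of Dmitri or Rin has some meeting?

First set merges to 13:11–19:13, 20:10–21:15.
Second set merges to 10:01–20:04.
A ∪ B = 10:01–20:04, 20:10–21:15.
Total: 10 h 3 min + 1 h 5 min = 11 h 8 min.

11 h 8 min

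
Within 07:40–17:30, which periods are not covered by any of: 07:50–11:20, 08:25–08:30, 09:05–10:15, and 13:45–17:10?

Covered (merged): 07:50–11:20, 13:45–17:10.
Complement within 07:40–17:30: 07:40–07:50, 11:20–13:45, 17:10–17:30.

07:40–07:50, 11:20–13:45, 17:10–17:30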